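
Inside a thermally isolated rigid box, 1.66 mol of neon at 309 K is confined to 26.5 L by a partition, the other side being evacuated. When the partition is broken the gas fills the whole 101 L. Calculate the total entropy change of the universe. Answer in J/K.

No heat is exchanged and no work is done, so the ideal-gas temperature stays constant.
Entropy is a state function; using a reversible isothermal path, ΔS_gas = nR ln(V₂/V₁) = 1.66 × 8.314 × ln(101/26.5) = 18.5 J/K.
The insulated surroundings exchange no heat, so ΔS_surr = 0 and ΔS_universe = ΔS_gas.

ΔS_universe = 18.5 J/K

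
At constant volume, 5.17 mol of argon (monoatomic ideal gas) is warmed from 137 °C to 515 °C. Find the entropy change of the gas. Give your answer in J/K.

In kelvin: T₁ = 410.15 K, T₂ = 788.15 K. At constant volume, ΔS = nC_V ln(T₂/T₁) with C_V = 3R/2 = 12.47 J mol⁻¹ K⁻¹.
ΔS = 5.17 × 12.47 × ln(788.15/410.15) = 42.1 J/K.

ΔS = 42.1 J/K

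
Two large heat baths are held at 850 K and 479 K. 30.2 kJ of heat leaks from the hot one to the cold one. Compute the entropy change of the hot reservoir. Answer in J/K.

ΔS_hot = -35.5 J/K

The hot reservoir loses heat Q, so ΔS_hot = −Q/T_H = −30200/850 = -35.5 J/K.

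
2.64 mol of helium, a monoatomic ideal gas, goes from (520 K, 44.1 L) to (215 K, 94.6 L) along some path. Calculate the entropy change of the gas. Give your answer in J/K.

ΔS = -12.3 J/K

Entropy is a state function: ΔS = nC_V ln(T₂/T₁) + nR ln(V₂/V₁), with C_V = 3R/2 = 12.47 J mol⁻¹ K⁻¹ for a monoatomic ideal gas.
ΔS = 2.64 × [12.47 × ln(215/520) + 8.314 × ln(94.6/44.1)] = -12.3 J/K.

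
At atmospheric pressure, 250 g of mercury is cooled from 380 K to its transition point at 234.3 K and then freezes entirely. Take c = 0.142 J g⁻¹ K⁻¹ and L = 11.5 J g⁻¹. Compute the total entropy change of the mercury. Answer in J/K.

ΔS = -29.4 J/K

Cooling step: ΔS₁ = m c ln(T_tr/T_i) = 250 × 0.142 × ln(234.3/380) = -17.17 J/K.
Phase change: ΔS₂ = −mL/T_tr = −250 × 11.5 / 234.3 = -12.27 J/K.
ΔS_total = (-17.17) + (-12.27) = -29.4 J/K.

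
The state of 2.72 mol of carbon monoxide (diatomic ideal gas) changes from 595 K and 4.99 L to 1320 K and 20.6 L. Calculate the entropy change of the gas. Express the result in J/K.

Entropy is a state function: ΔS = nC_V ln(T₂/T₁) + nR ln(V₂/V₁), with C_V = 5R/2 = 20.79 J mol⁻¹ K⁻¹ for a diatomic ideal gas.
ΔS = 2.72 × [20.79 × ln(1320/595) + 8.314 × ln(20.6/4.99)] = 77.1 J/K.

ΔS = 77.1 J/K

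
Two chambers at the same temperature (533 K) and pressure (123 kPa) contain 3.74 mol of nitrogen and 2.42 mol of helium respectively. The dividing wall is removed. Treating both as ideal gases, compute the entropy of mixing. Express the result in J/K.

ΔS_mix = 34.3 J/K

Mole fractions: x_A = 3.74/6.16 = 0.607, x_B = 0.393.
ΔS_mix = −R(n_A ln x_A + n_B ln x_B) = −8.314 × (3.74 ln 0.607 + 2.42 ln 0.393) = 34.3 J/K.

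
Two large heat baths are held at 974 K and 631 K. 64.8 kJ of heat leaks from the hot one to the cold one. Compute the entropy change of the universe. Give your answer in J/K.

ΔS_total = 36.2 J/K

ΔS_hot = −Q/T_H = −64800/974 = -66.53 J/K and ΔS_cold = +Q/T_C = 64800/631 = 102.7 J/K.
ΔS_total = -66.53 + 102.7 = 36.2 J/K, positive as the second law requires.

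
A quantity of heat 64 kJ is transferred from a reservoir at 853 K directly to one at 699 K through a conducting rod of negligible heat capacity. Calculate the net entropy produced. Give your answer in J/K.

ΔS_total = 16.5 J/K

ΔS_hot = −Q/T_H = −64000/853 = -75.03 J/K and ΔS_cold = +Q/T_C = 64000/699 = 91.56 J/K.
ΔS_total = -75.03 + 91.56 = 16.5 J/K, positive as the second law requires.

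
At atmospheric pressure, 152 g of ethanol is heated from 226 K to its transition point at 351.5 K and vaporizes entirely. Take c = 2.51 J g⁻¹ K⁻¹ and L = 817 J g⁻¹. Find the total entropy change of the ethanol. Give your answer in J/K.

Warming step: ΔS₁ = m c ln(T_tr/T_i) = 152 × 2.51 × ln(351.5/226) = 168.5 J/K.
Phase change: ΔS₂ = +mL/T_tr = 152 × 817 / 351.5 = 353.3 J/K.
ΔS_total = (168.5) + (353.3) = 522 J/K.

ΔS = 522 J/K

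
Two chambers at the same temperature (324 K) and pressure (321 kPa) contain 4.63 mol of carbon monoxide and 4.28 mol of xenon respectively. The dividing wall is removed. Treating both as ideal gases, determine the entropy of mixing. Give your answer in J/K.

Mole fractions: x_A = 4.63/8.91 = 0.52, x_B = 0.48.
ΔS_mix = −R(n_A ln x_A + n_B ln x_B) = −8.314 × (4.63 ln 0.52 + 4.28 ln 0.48) = 51.3 J/K.

ΔS_mix = 51.3 J/K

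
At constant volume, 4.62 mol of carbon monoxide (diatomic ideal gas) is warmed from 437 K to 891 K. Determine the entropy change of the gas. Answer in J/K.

At constant volume, ΔS = nC_V ln(T₂/T₁) with C_V = 5R/2 = 20.79 J mol⁻¹ K⁻¹.
ΔS = 4.62 × 20.79 × ln(891/437) = 68.4 J/K.

ΔS = 68.4 J/K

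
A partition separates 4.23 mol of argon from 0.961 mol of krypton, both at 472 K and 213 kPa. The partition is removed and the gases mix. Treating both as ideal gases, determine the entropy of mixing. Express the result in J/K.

Mole fractions: x_A = 4.23/5.19 = 0.815, x_B = 0.185.
ΔS_mix = −R(n_A ln x_A + n_B ln x_B) = −8.314 × (4.23 ln 0.815 + 0.961 ln 0.185) = 20.7 J/K.

ΔS_mix = 20.7 J/K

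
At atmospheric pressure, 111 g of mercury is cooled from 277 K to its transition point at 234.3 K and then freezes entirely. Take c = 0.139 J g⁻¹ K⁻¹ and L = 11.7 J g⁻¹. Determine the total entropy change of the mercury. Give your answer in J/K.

Cooling step: ΔS₁ = m c ln(T_tr/T_i) = 111 × 0.139 × ln(234.3/277) = -2.583 J/K.
Phase change: ΔS₂ = −mL/T_tr = −111 × 11.7 / 234.3 = -5.543 J/K.
ΔS_total = (-2.583) + (-5.543) = -8.13 J/K.

ΔS = -8.13 J/K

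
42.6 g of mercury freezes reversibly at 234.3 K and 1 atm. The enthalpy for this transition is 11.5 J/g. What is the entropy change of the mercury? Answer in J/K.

Heat released by the substance: Q = −mL = −42.6 × 11.5 = −489.9 J.
At constant T, ΔS = Q_rev/T = −489.9 / 234.3 = -2.09 J/K.

ΔS = -2.09 J/K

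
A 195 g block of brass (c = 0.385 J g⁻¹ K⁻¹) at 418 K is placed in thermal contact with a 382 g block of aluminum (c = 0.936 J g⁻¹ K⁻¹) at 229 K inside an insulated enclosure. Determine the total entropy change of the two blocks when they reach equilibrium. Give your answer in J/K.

Energy balance: T_f = (m₁c₁T₁ + m₂c₂T₂)/(m₁c₁ + m₂c₂) = 261.8 K.
ΔS₁ = m₁c₁ ln(T_f/T₁) = 75.075 × ln(261.8/418) = -35.13 J/K.
ΔS₂ = m₂c₂ ln(T_f/T₂) = 357.552 × ln(261.8/229) = 47.86 J/K.
ΔS_total = -35.13 + 47.86 = 12.7 J/K.

ΔS_total = 12.7 J/K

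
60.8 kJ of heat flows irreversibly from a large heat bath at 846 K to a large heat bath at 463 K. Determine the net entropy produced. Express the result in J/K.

ΔS_total = 59.4 J/K

ΔS_hot = −Q/T_H = −60800/846 = -71.87 J/K and ΔS_cold = +Q/T_C = 60800/463 = 131.3 J/K.
ΔS_total = -71.87 + 131.3 = 59.4 J/K, positive as the second law requires.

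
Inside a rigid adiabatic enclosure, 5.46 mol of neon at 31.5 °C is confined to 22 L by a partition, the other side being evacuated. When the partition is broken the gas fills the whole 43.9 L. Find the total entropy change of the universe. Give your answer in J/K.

ΔS_universe = 31.4 J/K

For an ideal gas in free expansion Q = 0 and W = 0, so T is unchanged.
Entropy is a state function; using a reversible isothermal path, ΔS_gas = nR ln(V₂/V₁) = 5.46 × 8.314 × ln(43.9/22) = 31.4 J/K.
The insulated surroundings exchange no heat, so ΔS_surr = 0 and ΔS_universe = ΔS_gas.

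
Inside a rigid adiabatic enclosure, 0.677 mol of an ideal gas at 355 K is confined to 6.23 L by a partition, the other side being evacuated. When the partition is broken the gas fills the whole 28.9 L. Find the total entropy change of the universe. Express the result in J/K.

No heat is exchanged and no work is done, so the ideal-gas temperature stays constant.
Entropy is a state function; using a reversible isothermal path, ΔS_gas = nR ln(V₂/V₁) = 0.677 × 8.314 × ln(28.9/6.23) = 8.64 J/K.
The insulated surroundings exchange no heat, so ΔS_surr = 0 and ΔS_universe = ΔS_gas.

ΔS_universe = 8.64 J/K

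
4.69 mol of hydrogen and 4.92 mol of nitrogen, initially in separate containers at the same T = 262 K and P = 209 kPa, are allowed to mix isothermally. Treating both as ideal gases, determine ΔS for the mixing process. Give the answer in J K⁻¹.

Mole fractions: x_A = 4.69/9.61 = 0.488, x_B = 0.512.
ΔS_mix = −R(n_A ln x_A + n_B ln x_B) = −8.314 × (4.69 ln 0.488 + 4.92 ln 0.512) = 55.4 J/K.

ΔS_mix = 55.4 J/K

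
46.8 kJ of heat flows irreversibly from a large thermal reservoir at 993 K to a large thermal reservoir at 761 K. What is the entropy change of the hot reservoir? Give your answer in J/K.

ΔS_hot = -47.1 J/K

The hot reservoir loses heat Q, so ΔS_hot = −Q/T_H = −46800/993 = -47.1 J/K.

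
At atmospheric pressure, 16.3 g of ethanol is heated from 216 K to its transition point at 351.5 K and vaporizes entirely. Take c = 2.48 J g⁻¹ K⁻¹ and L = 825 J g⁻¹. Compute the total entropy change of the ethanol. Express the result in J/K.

ΔS = 57.9 J/K

Warming step: ΔS₁ = m c ln(T_tr/T_i) = 16.3 × 2.48 × ln(351.5/216) = 19.68 J/K.
Phase change: ΔS₂ = +mL/T_tr = 16.3 × 825 / 351.5 = 38.26 J/K.
ΔS_total = (19.68) + (38.26) = 57.9 J/K.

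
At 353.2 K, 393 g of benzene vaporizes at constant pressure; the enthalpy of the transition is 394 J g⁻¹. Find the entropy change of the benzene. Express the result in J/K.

ΔS = 438 J/K

Heat absorbed by the substance: Q = mL = 393 × 394 = 154842 J.
At constant T, ΔS = Q_rev/T = 154842 / 353.2 = 438 J/K.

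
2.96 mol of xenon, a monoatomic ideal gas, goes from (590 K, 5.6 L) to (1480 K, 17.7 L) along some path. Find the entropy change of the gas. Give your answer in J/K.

Entropy is a state function: ΔS = nC_V ln(T₂/T₁) + nR ln(V₂/V₁), with C_V = 3R/2 = 12.47 J mol⁻¹ K⁻¹ for a monoatomic ideal gas.
ΔS = 2.96 × [12.47 × ln(1480/590) + 8.314 × ln(17.7/5.6)] = 62.3 J/K.

ΔS = 62.3 J/K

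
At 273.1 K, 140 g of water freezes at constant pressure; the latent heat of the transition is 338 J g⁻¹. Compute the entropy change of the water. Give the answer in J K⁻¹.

Heat released by the substance: Q = −mL = −140 × 338 = −47320 J.
At constant T, ΔS = Q_rev/T = −47320 / 273.1 = -173 J/K.

ΔS = -173 J/K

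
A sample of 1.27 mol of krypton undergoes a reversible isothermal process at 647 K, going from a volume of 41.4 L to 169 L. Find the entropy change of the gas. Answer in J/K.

For an isothermal ideal gas ΔS_gas = nR ln(V₂/V₁) = 1.27 × 8.314 × ln(169/41.4) = 14.9 J/K.

ΔS_gas = 14.9 J/K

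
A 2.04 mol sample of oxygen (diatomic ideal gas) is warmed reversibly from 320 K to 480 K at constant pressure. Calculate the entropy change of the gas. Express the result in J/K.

At constant pressure, ΔS = nC_p ln(T₂/T₁) with C_p = 7R/2 = 29.1 J mol⁻¹ K⁻¹.
ΔS = 2.04 × 29.1 × ln(480/320) = 24.1 J/K.

ΔS = 24.1 J/K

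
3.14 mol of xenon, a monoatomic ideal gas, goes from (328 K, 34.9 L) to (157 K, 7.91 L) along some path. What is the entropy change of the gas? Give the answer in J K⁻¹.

Entropy is a state function: ΔS = nC_V ln(T₂/T₁) + nR ln(V₂/V₁), with C_V = 3R/2 = 12.47 J mol⁻¹ K⁻¹ for a monoatomic ideal gas.
ΔS = 3.14 × [12.47 × ln(157/328) + 8.314 × ln(7.91/34.9)] = -67.6 J/K.

ΔS = -67.6 J/K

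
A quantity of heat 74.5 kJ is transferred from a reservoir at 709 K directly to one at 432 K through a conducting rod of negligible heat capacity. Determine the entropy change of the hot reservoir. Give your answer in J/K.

The hot reservoir loses heat Q, so ΔS_hot = −Q/T_H = −74500/709 = -105 J/K.

ΔS_hot = -105 J/K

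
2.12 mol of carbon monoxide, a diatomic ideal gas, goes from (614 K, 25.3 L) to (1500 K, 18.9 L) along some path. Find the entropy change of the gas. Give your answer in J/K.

ΔS = 34.2 J/K

Entropy is a state function: ΔS = nC_V ln(T₂/T₁) + nR ln(V₂/V₁), with C_V = 5R/2 = 20.79 J mol⁻¹ K⁻¹ for a diatomic ideal gas.
ΔS = 2.12 × [20.79 × ln(1500/614) + 8.314 × ln(18.9/25.3)] = 34.2 J/K.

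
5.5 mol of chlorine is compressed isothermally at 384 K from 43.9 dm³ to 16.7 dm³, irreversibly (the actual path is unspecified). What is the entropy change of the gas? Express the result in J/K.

ΔS_gas = -44.2 J/K

Entropy is a state function, so ΔS_gas depends only on the end states.
For an isothermal ideal gas ΔS_gas = nR ln(V₂/V₁) = 5.5 × 8.314 × ln(16.7/43.9) = -44.2 J/K.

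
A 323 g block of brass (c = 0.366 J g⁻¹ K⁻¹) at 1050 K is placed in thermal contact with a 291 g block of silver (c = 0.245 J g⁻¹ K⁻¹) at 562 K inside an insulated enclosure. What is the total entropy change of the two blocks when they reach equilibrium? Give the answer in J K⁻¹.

Energy balance: T_f = (m₁c₁T₁ + m₂c₂T₂)/(m₁c₁ + m₂c₂) = 866.41 K.
ΔS₁ = m₁c₁ ln(T_f/T₁) = 118.218 × ln(866.41/1050) = -22.72 J/K.
ΔS₂ = m₂c₂ ln(T_f/T₂) = 71.295 × ln(866.41/562) = 30.86 J/K.
ΔS_total = -22.72 + 30.86 = 8.14 J/K.

ΔS_total = 8.14 J/K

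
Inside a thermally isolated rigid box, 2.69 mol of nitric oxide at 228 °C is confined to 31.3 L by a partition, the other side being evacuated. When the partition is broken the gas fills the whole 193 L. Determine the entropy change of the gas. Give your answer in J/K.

ΔS_gas = 40.7 J/K

No heat is exchanged and no work is done, so the ideal-gas temperature stays constant.
Entropy is a state function; using a reversible isothermal path, ΔS_gas = nR ln(V₂/V₁) = 2.69 × 8.314 × ln(193/31.3) = 40.7 J/K.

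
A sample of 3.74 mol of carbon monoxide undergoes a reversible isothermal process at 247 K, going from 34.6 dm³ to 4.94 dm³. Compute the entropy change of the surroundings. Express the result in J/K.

ΔS_surr = 60.5 J/K

For an isothermal ideal gas ΔS_gas = nR ln(V₂/V₁) = 3.74 × 8.314 × ln(4.94/34.6) = -60.5 J/K.
The process is reversible, so ΔS_surr = −ΔS_gas = 60.5 J/K and ΔS_universe = 0.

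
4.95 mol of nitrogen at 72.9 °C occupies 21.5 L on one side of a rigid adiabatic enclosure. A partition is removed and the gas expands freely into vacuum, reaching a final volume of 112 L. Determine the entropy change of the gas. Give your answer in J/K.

For an ideal gas in free expansion Q = 0 and W = 0, so T is unchanged.
Entropy is a state function; using a reversible isothermal path, ΔS_gas = nR ln(V₂/V₁) = 4.95 × 8.314 × ln(112/21.5) = 67.9 J/K.

ΔS_gas = 67.9 J/K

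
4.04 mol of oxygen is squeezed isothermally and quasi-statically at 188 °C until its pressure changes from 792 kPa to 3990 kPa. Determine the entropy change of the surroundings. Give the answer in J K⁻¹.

ΔS_surr = 54.3 J/K

For an isothermal ideal gas ΔS_gas = nR ln(P₁/P₂) = 4.04 × 8.314 × ln(792/3990) = -54.3 J/K.
The process is reversible, so ΔS_surr = −ΔS_gas = 54.3 J/K and ΔS_universe = 0.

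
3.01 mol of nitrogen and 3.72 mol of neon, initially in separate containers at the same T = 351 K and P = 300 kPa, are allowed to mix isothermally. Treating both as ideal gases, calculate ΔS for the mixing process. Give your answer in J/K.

Mole fractions: x_A = 3.01/6.73 = 0.447, x_B = 0.553.
ΔS_mix = −R(n_A ln x_A + n_B ln x_B) = −8.314 × (3.01 ln 0.447 + 3.72 ln 0.553) = 38.5 J/K.

ΔS_mix = 38.5 J/K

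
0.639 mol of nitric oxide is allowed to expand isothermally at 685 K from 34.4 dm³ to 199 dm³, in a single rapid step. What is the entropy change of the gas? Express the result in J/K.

Entropy is a state function, so ΔS_gas depends only on the end states.
For an isothermal ideal gas ΔS_gas = nR ln(V₂/V₁) = 0.639 × 8.314 × ln(199/34.4) = 9.33 J/K.

ΔS_gas = 9.33 J/K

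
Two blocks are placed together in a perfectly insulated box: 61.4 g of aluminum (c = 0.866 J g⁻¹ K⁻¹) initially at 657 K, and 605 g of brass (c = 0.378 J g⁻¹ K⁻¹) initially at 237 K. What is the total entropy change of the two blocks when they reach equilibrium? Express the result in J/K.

ΔS_total = 27.1 J/K

Energy balance: T_f = (m₁c₁T₁ + m₂c₂T₂)/(m₁c₁ + m₂c₂) = 316.23 K.
ΔS₁ = m₁c₁ ln(T_f/T₁) = 53.1724 × ln(316.23/657) = -38.88 J/K.
ΔS₂ = m₂c₂ ln(T_f/T₂) = 228.69 × ln(316.23/237) = 65.96 J/K.
ΔS_total = -38.88 + 65.96 = 27.1 J/K.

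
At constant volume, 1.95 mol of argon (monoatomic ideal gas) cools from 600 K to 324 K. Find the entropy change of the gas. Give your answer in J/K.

At constant volume, ΔS = nC_V ln(T₂/T₁) with C_V = 3R/2 = 12.47 J mol⁻¹ K⁻¹.
ΔS = 1.95 × 12.47 × ln(324/600) = -15 J/K.

ΔS = -15 J/K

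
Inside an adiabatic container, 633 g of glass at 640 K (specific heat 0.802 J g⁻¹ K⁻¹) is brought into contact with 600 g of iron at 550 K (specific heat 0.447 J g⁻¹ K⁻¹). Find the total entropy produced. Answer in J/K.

Energy balance: T_f = (m₁c₁T₁ + m₂c₂T₂)/(m₁c₁ + m₂c₂) = 608.89 K.
ΔS₁ = m₁c₁ ln(T_f/T₁) = 507.666 × ln(608.89/640) = -25.3 J/K.
ΔS₂ = m₂c₂ ln(T_f/T₂) = 268.2 × ln(608.89/550) = 27.28 J/K.
ΔS_total = -25.3 + 27.28 = 1.98 J/K.

ΔS_total = 1.98 J/K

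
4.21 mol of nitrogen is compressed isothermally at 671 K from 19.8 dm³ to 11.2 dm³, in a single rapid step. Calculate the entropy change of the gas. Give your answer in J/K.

Entropy is a state function, so ΔS_gas depends only on the end states.
For an isothermal ideal gas ΔS_gas = nR ln(V₂/V₁) = 4.21 × 8.314 × ln(11.2/19.8) = -19.9 J/K.

ΔS_gas = -19.9 J/K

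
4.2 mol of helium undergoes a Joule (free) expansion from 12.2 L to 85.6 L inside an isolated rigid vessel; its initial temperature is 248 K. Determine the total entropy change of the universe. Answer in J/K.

For an ideal gas in free expansion Q = 0 and W = 0, so T is unchanged.
Entropy is a state function; using a reversible isothermal path, ΔS_gas = nR ln(V₂/V₁) = 4.2 × 8.314 × ln(85.6/12.2) = 68 J/K.
The insulated surroundings exchange no heat, so ΔS_surr = 0 and ΔS_universe = ΔS_gas.

ΔS_universe = 68 J/K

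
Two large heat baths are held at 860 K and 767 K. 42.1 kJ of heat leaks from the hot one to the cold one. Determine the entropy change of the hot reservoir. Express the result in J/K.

ΔS_hot = -49 J/K

The hot reservoir loses heat Q, so ΔS_hot = −Q/T_H = −42100/860 = -49 J/K.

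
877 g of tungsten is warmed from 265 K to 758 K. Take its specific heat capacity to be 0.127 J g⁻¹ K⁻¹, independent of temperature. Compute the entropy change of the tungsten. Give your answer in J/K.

ΔS = 117 J/K

ΔS = ∫dQ_rev/T = m c ln(T₂/T₁) = 877 × 0.127 × ln(758/265) = 117 J/K.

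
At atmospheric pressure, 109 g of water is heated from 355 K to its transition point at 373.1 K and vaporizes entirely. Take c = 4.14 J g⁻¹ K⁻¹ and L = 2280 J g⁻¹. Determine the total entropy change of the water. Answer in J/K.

ΔS = 689 J/K

Warming step: ΔS₁ = m c ln(T_tr/T_i) = 109 × 4.14 × ln(373.1/355) = 22.44 J/K.
Phase change: ΔS₂ = +mL/T_tr = 109 × 2280 / 373.1 = 666.1 J/K.
ΔS_total = (22.44) + (666.1) = 689 J/K.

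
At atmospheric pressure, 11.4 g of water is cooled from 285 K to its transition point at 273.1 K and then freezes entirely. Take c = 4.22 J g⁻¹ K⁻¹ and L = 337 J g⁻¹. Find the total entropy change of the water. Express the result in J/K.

ΔS = -16.1 J/K

Cooling step: ΔS₁ = m c ln(T_tr/T_i) = 11.4 × 4.22 × ln(273.1/285) = -2.052 J/K.
Phase change: ΔS₂ = −mL/T_tr = −11.4 × 337 / 273.1 = -14.07 J/K.
ΔS_total = (-2.052) + (-14.07) = -16.1 J/K.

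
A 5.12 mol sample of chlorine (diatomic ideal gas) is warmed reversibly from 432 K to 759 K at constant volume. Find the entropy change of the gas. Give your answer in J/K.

At constant volume, ΔS = nC_V ln(T₂/T₁) with C_V = 5R/2 = 20.79 J mol⁻¹ K⁻¹.
ΔS = 5.12 × 20.79 × ln(759/432) = 60 J/K.

ΔS = 60 J/K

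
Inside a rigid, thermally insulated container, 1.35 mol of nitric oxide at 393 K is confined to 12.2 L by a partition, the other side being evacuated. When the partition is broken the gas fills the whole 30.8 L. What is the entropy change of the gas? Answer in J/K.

ΔS_gas = 10.4 J/K

No heat is exchanged and no work is done, so the ideal-gas temperature stays constant.
Entropy is a state function; using a reversible isothermal path, ΔS_gas = nR ln(V₂/V₁) = 1.35 × 8.314 × ln(30.8/12.2) = 10.4 J/K.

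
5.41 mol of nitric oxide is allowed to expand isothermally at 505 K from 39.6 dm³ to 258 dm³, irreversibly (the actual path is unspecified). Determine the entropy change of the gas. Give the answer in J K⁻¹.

Entropy is a state function, so ΔS_gas depends only on the end states.
For an isothermal ideal gas ΔS_gas = nR ln(V₂/V₁) = 5.41 × 8.314 × ln(258/39.6) = 84.3 J/K.

ΔS_gas = 84.3 J/K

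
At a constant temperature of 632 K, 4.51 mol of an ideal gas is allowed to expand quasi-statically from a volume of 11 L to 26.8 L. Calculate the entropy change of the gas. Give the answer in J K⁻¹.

For an isothermal ideal gas ΔS_gas = nR ln(V₂/V₁) = 4.51 × 8.314 × ln(26.8/11) = 33.4 J/K.

ΔS_gas = 33.4 J/K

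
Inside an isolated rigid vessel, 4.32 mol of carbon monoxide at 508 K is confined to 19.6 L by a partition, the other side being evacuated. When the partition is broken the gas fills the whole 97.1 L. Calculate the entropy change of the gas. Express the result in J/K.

For an ideal gas in free expansion Q = 0 and W = 0, so T is unchanged.
Entropy is a state function; using a reversible isothermal path, ΔS_gas = nR ln(V₂/V₁) = 4.32 × 8.314 × ln(97.1/19.6) = 57.5 J/K.

ΔS_gas = 57.5 J/K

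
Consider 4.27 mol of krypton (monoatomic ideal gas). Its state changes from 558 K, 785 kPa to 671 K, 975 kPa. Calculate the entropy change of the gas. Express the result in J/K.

ΔS = nC_p ln(T₂/T₁) − nR ln(P₂/P₁), with C_p = 5R/2 = 20.79 J mol⁻¹ K⁻¹ for a monoatomic ideal gas.
ΔS = 4.27 × [20.79 × ln(671/558) − 8.314 × ln(975/785)] = 8.67 J/K.

ΔS = 8.67 J/K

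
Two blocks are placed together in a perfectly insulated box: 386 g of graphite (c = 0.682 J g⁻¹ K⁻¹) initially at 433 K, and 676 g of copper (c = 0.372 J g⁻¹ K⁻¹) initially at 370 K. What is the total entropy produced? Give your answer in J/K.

Energy balance: T_f = (m₁c₁T₁ + m₂c₂T₂)/(m₁c₁ + m₂c₂) = 402.22 K.
ΔS₁ = m₁c₁ ln(T_f/T₁) = 263.252 × ln(402.22/433) = -19.41 J/K.
ΔS₂ = m₂c₂ ln(T_f/T₂) = 251.472 × ln(402.22/370) = 21 J/K.
ΔS_total = -19.41 + 21 = 1.59 J/K.

ΔS_total = 1.59 J/K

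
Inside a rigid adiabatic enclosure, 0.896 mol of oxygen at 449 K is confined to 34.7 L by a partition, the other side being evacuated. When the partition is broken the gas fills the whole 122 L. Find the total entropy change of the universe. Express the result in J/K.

No heat is exchanged and no work is done, so the ideal-gas temperature stays constant.
Entropy is a state function; using a reversible isothermal path, ΔS_gas = nR ln(V₂/V₁) = 0.896 × 8.314 × ln(122/34.7) = 9.37 J/K.
The insulated surroundings exchange no heat, so ΔS_surr = 0 and ΔS_universe = ΔS_gas.

ΔS_universe = 9.37 J/K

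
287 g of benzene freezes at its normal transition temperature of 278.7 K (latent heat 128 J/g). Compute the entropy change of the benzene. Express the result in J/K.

ΔS = -132 J/K

Heat released by the substance: Q = −mL = −287 × 128 = −36736 J.
At constant T, ΔS = Q_rev/T = −36736 / 278.7 = -132 J/K.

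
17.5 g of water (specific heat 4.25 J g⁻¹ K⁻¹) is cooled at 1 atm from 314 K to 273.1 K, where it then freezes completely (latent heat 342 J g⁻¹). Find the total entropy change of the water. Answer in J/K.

Cooling step: ΔS₁ = m c ln(T_tr/T_i) = 17.5 × 4.25 × ln(273.1/314) = -10.38 J/K.
Phase change: ΔS₂ = −mL/T_tr = −17.5 × 342 / 273.1 = -21.92 J/K.
ΔS_total = (-10.38) + (-21.92) = -32.3 J/K.

ΔS = -32.3 J/K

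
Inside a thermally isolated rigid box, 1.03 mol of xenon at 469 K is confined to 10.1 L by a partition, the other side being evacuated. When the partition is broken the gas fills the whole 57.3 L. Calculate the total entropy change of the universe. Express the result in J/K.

ΔS_universe = 14.9 J/K

No heat is exchanged and no work is done, so the ideal-gas temperature stays constant.
Entropy is a state function; using a reversible isothermal path, ΔS_gas = nR ln(V₂/V₁) = 1.03 × 8.314 × ln(57.3/10.1) = 14.9 J/K.
The insulated surroundings exchange no heat, so ΔS_surr = 0 and ΔS_universe = ΔS_gas.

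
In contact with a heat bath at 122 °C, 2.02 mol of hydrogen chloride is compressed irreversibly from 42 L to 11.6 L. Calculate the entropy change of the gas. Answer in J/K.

ΔS_gas = -21.6 J/K

Entropy is a state function, so ΔS_gas depends only on the end states.
For an isothermal ideal gas ΔS_gas = nR ln(V₂/V₁) = 2.02 × 8.314 × ln(11.6/42) = -21.6 J/K.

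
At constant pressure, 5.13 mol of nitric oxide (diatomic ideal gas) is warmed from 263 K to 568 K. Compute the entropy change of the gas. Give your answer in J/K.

ΔS = 115 J/K

At constant pressure, ΔS = nC_p ln(T₂/T₁) with C_p = 7R/2 = 29.1 J mol⁻¹ K⁻¹.
ΔS = 5.13 × 29.1 × ln(568/263) = 115 J/K.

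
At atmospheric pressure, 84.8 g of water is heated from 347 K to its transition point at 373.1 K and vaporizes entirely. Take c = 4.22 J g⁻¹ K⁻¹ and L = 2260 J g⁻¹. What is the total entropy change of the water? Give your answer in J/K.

Warming step: ΔS₁ = m c ln(T_tr/T_i) = 84.8 × 4.22 × ln(373.1/347) = 25.95 J/K.
Phase change: ΔS₂ = +mL/T_tr = 84.8 × 2260 / 373.1 = 513.7 J/K.
ΔS_total = (25.95) + (513.7) = 540 J/K.

ΔS = 540 J/K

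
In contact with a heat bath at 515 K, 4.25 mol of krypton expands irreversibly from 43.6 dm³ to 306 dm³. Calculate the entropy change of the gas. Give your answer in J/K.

Entropy is a state function, so ΔS_gas depends only on the end states.
For an isothermal ideal gas ΔS_gas = nR ln(V₂/V₁) = 4.25 × 8.314 × ln(306/43.6) = 68.9 J/K.

ΔS_gas = 68.9 J/K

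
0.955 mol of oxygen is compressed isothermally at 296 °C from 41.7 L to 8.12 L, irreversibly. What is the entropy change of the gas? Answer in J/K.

Entropy is a state function, so ΔS_gas depends only on the end states.
For an isothermal ideal gas ΔS_gas = nR ln(V₂/V₁) = 0.955 × 8.314 × ln(8.12/41.7) = -13 J/K.

ΔS_gas = -13 J/K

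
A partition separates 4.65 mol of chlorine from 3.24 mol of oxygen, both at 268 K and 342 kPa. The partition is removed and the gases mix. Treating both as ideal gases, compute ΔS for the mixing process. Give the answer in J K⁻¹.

ΔS_mix = 44.4 J/K

Mole fractions: x_A = 4.65/7.89 = 0.589, x_B = 0.411.
ΔS_mix = −R(n_A ln x_A + n_B ln x_B) = −8.314 × (4.65 ln 0.589 + 3.24 ln 0.411) = 44.4 J/K.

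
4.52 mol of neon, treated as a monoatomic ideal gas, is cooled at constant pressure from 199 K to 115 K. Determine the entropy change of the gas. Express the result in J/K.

At constant pressure, ΔS = nC_p ln(T₂/T₁) with C_p = 5R/2 = 20.79 J mol⁻¹ K⁻¹.
ΔS = 4.52 × 20.79 × ln(115/199) = -51.5 J/K.

ΔS = -51.5 J/K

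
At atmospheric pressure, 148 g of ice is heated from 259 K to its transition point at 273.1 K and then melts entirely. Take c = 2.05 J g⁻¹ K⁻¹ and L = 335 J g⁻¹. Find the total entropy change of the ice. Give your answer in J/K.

ΔS = 198 J/K

Warming step: ΔS₁ = m c ln(T_tr/T_i) = 148 × 2.05 × ln(273.1/259) = 16.08 J/K.
Phase change: ΔS₂ = +mL/T_tr = 148 × 335 / 273.1 = 181.5 J/K.
ΔS_total = (16.08) + (181.5) = 198 J/K.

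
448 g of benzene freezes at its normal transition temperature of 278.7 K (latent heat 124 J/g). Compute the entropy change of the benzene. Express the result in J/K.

Heat released by the substance: Q = −mL = −448 × 124 = −55552 J.
At constant T, ΔS = Q_rev/T = −55552 / 278.7 = -199 J/K.

ΔS = -199 J/K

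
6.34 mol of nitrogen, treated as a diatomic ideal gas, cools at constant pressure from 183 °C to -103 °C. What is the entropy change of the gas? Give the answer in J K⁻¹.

ΔS = -182 J/K

In kelvin: T₁ = 456.15 K, T₂ = 170.15 K. At constant pressure, ΔS = nC_p ln(T₂/T₁) with C_p = 7R/2 = 29.1 J mol⁻¹ K⁻¹.
ΔS = 6.34 × 29.1 × ln(170.15/456.15) = -182 J/K.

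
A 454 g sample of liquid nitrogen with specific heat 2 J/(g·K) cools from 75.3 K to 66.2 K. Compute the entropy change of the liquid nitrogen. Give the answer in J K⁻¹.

ΔS = -117 J/K

ΔS = ∫dQ_rev/T = m c ln(T₂/T₁) = 454 × 2 × ln(66.2/75.3) = -117 J/K.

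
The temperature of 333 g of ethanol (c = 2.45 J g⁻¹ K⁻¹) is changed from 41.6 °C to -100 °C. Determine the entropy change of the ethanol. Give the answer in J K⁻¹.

In kelvin: T₁ = 314.75 K, T₂ = 173.15 K. ΔS = ∫dQ_rev/T = m c ln(T₂/T₁) = 333 × 2.45 × ln(173.15/314.75) = -488 J/K.

ΔS = -488 J/K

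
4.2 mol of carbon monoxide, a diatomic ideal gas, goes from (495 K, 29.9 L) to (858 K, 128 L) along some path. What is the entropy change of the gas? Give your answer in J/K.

ΔS = 98.8 J/K

Entropy is a state function: ΔS = nC_V ln(T₂/T₁) + nR ln(V₂/V₁), with C_V = 5R/2 = 20.79 J mol⁻¹ K⁻¹ for a diatomic ideal gas.
ΔS = 4.2 × [20.79 × ln(858/495) + 8.314 × ln(128/29.9)] = 98.8 J/K.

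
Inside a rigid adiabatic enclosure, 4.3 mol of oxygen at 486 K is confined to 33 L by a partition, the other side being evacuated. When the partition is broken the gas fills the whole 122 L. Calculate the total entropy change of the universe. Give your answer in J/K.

ΔS_universe = 46.7 J/K

No heat is exchanged and no work is done, so the ideal-gas temperature stays constant.
Entropy is a state function; using a reversible isothermal path, ΔS_gas = nR ln(V₂/V₁) = 4.3 × 8.314 × ln(122/33) = 46.7 J/K.
The insulated surroundings exchange no heat, so ΔS_surr = 0 and ΔS_universe = ΔS_gas.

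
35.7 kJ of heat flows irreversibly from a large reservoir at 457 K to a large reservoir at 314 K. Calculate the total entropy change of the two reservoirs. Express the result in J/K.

ΔS_total = 35.6 J/K

ΔS_hot = −Q/T_H = −35700/457 = -78.12 J/K and ΔS_cold = +Q/T_C = 35700/314 = 113.7 J/K.
ΔS_total = -78.12 + 113.7 = 35.6 J/K, positive as the second law requires.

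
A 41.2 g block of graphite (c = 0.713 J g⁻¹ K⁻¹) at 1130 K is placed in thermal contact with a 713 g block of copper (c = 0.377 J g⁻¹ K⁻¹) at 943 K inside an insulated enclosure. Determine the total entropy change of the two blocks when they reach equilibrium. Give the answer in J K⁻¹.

ΔS_total = 0.455 J/K

Energy balance: T_f = (m₁c₁T₁ + m₂c₂T₂)/(m₁c₁ + m₂c₂) = 961.42 K.
ΔS₁ = m₁c₁ ln(T_f/T₁) = 29.3756 × ln(961.42/1130) = -4.746 J/K.
ΔS₂ = m₂c₂ ln(T_f/T₂) = 268.801 × ln(961.42/943) = 5.201 J/K.
ΔS_total = -4.746 + 5.201 = 0.455 J/K.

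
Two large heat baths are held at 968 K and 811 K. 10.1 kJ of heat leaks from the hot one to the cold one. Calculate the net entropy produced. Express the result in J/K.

ΔS_hot = −Q/T_H = −10100/968 = -10.43 J/K and ΔS_cold = +Q/T_C = 10100/811 = 12.45 J/K.
ΔS_total = -10.43 + 12.45 = 2.02 J/K, positive as the second law requires.

ΔS_total = 2.02 J/K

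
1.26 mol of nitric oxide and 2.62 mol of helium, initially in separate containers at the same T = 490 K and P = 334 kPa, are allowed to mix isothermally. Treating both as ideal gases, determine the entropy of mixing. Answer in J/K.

Mole fractions: x_A = 1.26/3.88 = 0.325, x_B = 0.675.
ΔS_mix = −R(n_A ln x_A + n_B ln x_B) = −8.314 × (1.26 ln 0.325 + 2.62 ln 0.675) = 20.3 J/K.

ΔS_mix = 20.3 J/K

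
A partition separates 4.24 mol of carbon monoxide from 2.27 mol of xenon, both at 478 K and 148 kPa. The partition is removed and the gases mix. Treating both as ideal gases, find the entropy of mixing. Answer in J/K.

Mole fractions: x_A = 4.24/6.51 = 0.651, x_B = 0.349.
ΔS_mix = −R(n_A ln x_A + n_B ln x_B) = −8.314 × (4.24 ln 0.651 + 2.27 ln 0.349) = 35 J/K.

ΔS_mix = 35 J/K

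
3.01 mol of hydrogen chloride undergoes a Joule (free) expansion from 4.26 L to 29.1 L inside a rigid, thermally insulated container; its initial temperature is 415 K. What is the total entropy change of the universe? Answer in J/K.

ΔS_universe = 48.1 J/K

For an ideal gas in free expansion Q = 0 and W = 0, so T is unchanged.
Entropy is a state function; using a reversible isothermal path, ΔS_gas = nR ln(V₂/V₁) = 3.01 × 8.314 × ln(29.1/4.26) = 48.1 J/K.
The insulated surroundings exchange no heat, so ΔS_surr = 0 and ΔS_universe = ΔS_gas.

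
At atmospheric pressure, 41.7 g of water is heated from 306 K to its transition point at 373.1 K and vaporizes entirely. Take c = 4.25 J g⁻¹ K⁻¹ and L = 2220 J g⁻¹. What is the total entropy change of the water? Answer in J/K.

Warming step: ΔS₁ = m c ln(T_tr/T_i) = 41.7 × 4.25 × ln(373.1/306) = 35.14 J/K.
Phase change: ΔS₂ = +mL/T_tr = 41.7 × 2220 / 373.1 = 248.1 J/K.
ΔS_total = (35.14) + (248.1) = 283 J/K.

ΔS = 283 J/K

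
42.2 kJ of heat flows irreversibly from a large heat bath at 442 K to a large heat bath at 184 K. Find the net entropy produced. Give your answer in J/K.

ΔS_hot = −Q/T_H = −42200/442 = -95.48 J/K and ΔS_cold = +Q/T_C = 42200/184 = 229.3 J/K.
ΔS_total = -95.48 + 229.3 = 134 J/K, positive as the second law requires.

ΔS_total = 134 J/K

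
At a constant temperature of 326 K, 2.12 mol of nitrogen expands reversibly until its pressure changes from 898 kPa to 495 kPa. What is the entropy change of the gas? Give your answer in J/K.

ΔS_gas = 10.5 J/K

For an isothermal ideal gas ΔS_gas = nR ln(P₁/P₂) = 2.12 × 8.314 × ln(898/495) = 10.5 J/K.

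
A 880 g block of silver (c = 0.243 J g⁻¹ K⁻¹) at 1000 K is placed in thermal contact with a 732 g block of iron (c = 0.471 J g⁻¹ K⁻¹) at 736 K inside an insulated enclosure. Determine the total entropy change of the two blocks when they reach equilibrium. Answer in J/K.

Energy balance: T_f = (m₁c₁T₁ + m₂c₂T₂)/(m₁c₁ + m₂c₂) = 837.06 K.
ΔS₁ = m₁c₁ ln(T_f/T₁) = 213.84 × ln(837.06/1000) = -38.03 J/K.
ΔS₂ = m₂c₂ ln(T_f/T₂) = 344.772 × ln(837.06/736) = 44.36 J/K.
ΔS_total = -38.03 + 44.36 = 6.33 J/K.

ΔS_total = 6.33 J/K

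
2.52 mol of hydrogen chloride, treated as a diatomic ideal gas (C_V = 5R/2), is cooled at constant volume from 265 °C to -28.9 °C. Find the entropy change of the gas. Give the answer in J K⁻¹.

In kelvin: T₁ = 538.15 K, T₂ = 244.25 K. At constant volume, ΔS = nC_V ln(T₂/T₁) with C_V = 5R/2 = 20.79 J mol⁻¹ K⁻¹.
ΔS = 2.52 × 20.79 × ln(244.25/538.15) = -41.4 J/K.

ΔS = -41.4 J/K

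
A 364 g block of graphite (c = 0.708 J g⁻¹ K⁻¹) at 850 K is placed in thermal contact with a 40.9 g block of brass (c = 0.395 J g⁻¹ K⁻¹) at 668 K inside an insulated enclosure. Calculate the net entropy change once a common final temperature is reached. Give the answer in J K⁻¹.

Energy balance: T_f = (m₁c₁T₁ + m₂c₂T₂)/(m₁c₁ + m₂c₂) = 839.26 K.
ΔS₁ = m₁c₁ ln(T_f/T₁) = 257.712 × ln(839.26/850) = -3.276 J/K.
ΔS₂ = m₂c₂ ln(T_f/T₂) = 16.1555 × ln(839.26/668) = 3.687 J/K.
ΔS_total = -3.276 + 3.687 = 0.411 J/K.

ΔS_total = 0.411 J/K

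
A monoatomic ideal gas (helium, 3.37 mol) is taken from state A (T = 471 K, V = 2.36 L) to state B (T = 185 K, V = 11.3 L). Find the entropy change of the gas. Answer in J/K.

ΔS = 4.61 J/K

Entropy is a state function: ΔS = nC_V ln(T₂/T₁) + nR ln(V₂/V₁), with C_V = 3R/2 = 12.47 J mol⁻¹ K⁻¹ for a monoatomic ideal gas.
ΔS = 3.37 × [12.47 × ln(185/471) + 8.314 × ln(11.3/2.36)] = 4.61 J/K.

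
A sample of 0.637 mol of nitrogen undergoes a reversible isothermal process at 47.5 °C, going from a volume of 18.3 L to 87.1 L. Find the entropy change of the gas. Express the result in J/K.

For an isothermal ideal gas ΔS_gas = nR ln(V₂/V₁) = 0.637 × 8.314 × ln(87.1/18.3) = 8.26 J/K.

ΔS_gas = 8.26 J/K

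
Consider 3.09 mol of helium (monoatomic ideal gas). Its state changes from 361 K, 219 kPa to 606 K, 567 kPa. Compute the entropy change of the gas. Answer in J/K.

ΔS = nC_p ln(T₂/T₁) − nR ln(P₂/P₁), with C_p = 5R/2 = 20.79 J mol⁻¹ K⁻¹ for a monoatomic ideal gas.
ΔS = 3.09 × [20.79 × ln(606/361) − 8.314 × ln(567/219)] = 8.83 J/K.

ΔS = 8.83 J/K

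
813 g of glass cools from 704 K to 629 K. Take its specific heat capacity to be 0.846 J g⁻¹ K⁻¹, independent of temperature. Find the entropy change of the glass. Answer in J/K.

ΔS = ∫dQ_rev/T = m c ln(T₂/T₁) = 813 × 0.846 × ln(629/704) = -77.5 J/K.

ΔS = -77.5 J/K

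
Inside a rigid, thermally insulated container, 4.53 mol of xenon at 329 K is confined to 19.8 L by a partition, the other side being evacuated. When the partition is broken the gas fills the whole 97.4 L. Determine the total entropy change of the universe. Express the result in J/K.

For an ideal gas in free expansion Q = 0 and W = 0, so T is unchanged.
Entropy is a state function; using a reversible isothermal path, ΔS_gas = nR ln(V₂/V₁) = 4.53 × 8.314 × ln(97.4/19.8) = 60 J/K.
The insulated surroundings exchange no heat, so ΔS_surr = 0 and ΔS_universe = ΔS_gas.

ΔS_universe = 60 J/K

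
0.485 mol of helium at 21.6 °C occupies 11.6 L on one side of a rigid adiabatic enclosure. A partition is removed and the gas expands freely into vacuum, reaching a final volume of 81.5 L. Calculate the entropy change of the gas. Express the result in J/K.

For an ideal gas in free expansion Q = 0 and W = 0, so T is unchanged.
Entropy is a state function; using a reversible isothermal path, ΔS_gas = nR ln(V₂/V₁) = 0.485 × 8.314 × ln(81.5/11.6) = 7.86 J/K.

ΔS_gas = 7.86 J/K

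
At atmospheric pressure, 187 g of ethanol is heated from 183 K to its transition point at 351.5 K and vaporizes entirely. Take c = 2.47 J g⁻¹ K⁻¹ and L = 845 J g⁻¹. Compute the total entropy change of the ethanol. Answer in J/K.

ΔS = 751 J/K

Warming step: ΔS₁ = m c ln(T_tr/T_i) = 187 × 2.47 × ln(351.5/183) = 301.5 J/K.
Phase change: ΔS₂ = +mL/T_tr = 187 × 845 / 351.5 = 449.5 J/K.
ΔS_total = (301.5) + (449.5) = 751 J/K.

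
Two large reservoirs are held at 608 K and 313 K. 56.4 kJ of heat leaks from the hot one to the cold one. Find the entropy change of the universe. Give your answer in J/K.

ΔS_hot = −Q/T_H = −56400/608 = -92.76 J/K and ΔS_cold = +Q/T_C = 56400/313 = 180.2 J/K.
ΔS_total = -92.76 + 180.2 = 87.4 J/K, positive as the second law requires.

ΔS_total = 87.4 J/K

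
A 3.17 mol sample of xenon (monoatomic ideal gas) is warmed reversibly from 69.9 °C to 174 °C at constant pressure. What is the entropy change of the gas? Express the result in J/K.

In kelvin: T₁ = 343.05 K, T₂ = 447.15 K. At constant pressure, ΔS = nC_p ln(T₂/T₁) with C_p = 5R/2 = 20.79 J mol⁻¹ K⁻¹.
ΔS = 3.17 × 20.79 × ln(447.15/343.05) = 17.5 J/K.

ΔS = 17.5 J/K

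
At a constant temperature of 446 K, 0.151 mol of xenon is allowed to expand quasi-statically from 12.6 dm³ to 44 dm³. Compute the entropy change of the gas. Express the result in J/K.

ΔS_gas = 1.57 J/K

For an isothermal ideal gas ΔS_gas = nR ln(V₂/V₁) = 0.151 × 8.314 × ln(44/12.6) = 1.57 J/K.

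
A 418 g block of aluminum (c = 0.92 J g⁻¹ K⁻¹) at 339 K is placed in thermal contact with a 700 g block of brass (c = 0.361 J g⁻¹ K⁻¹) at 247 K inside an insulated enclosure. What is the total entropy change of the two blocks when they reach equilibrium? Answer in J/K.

Energy balance: T_f = (m₁c₁T₁ + m₂c₂T₂)/(m₁c₁ + m₂c₂) = 302.52 K.
ΔS₁ = m₁c₁ ln(T_f/T₁) = 384.56 × ln(302.52/339) = -43.79 J/K.
ΔS₂ = m₂c₂ ln(T_f/T₂) = 252.7 × ln(302.52/247) = 51.24 J/K.
ΔS_total = -43.79 + 51.24 = 7.45 J/K.

ΔS_total = 7.45 J/K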